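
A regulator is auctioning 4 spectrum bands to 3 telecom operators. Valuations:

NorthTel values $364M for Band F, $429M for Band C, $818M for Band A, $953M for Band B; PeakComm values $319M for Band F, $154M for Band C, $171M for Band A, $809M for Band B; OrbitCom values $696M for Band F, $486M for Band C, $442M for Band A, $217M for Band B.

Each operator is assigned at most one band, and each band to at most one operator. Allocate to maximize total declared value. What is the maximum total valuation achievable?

Optimal: NorthTel→Band A ($818M), PeakComm→Band B ($809M), OrbitCom→Band F ($696M) — total 818+809+696 = $2323M.
Max-entry greedy (repeatedly take the single best remaining cell) gives $1820M, worse by 503.

Maximum total: $2323M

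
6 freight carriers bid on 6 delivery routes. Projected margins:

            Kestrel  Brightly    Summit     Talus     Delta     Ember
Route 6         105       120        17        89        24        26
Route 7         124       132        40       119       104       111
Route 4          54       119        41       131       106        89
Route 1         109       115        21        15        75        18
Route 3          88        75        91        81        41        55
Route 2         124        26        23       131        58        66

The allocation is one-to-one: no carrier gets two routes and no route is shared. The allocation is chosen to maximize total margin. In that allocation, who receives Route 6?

Brightly receives Route 6.

Optimal: Kestrel→Route 1 ($109k), Brightly→Route 6 ($120k), Summit→Route 3 ($91k), Talus→Route 2 ($131k), Delta→Route 4 ($106k), Ember→Route 7 ($111k) — total 109+120+91+131+106+111 = $668k.
Row-greedy (each carrier in turn takes its best remaining route) gives $607k, worse by 61.
Swapping Summit↔Ember (Summit→Route 7 $40k, Ember→Route 3 $55k) loses 107.
Brightly's own top route is Route 7 ($132k), but forcing Brightly→Route 7 and reassigning the rest optimally gives only $623k — worse by 45.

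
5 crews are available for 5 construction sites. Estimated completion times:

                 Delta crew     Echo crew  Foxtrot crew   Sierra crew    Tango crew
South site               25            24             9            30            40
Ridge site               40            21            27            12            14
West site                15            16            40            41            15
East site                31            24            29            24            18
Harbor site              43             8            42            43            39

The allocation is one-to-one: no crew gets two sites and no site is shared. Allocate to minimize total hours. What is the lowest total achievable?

Min total: 62 hours

This is a one-to-one assignment (minimum-cost bipartite matching).
Optimal: Delta crew→West site (15 hours), Echo crew→Harbor site (8 hours), Foxtrot crew→South site (9 hours), Sierra crew→Ridge site (12 hours), Tango crew→East site (18 hours) — total 15+8+9+12+18 = 62 hours.
No other one-to-one assignment undercuts 62 hours.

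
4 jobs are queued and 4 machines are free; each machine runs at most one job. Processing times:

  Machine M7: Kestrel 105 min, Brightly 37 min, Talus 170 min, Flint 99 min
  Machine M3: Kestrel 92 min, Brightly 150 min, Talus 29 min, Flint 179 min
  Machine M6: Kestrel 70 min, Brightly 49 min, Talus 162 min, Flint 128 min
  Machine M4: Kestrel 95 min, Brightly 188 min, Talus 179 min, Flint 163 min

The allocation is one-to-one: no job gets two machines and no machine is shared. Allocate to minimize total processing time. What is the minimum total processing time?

Optimal: Kestrel→Machine M4 (95 min), Brightly→Machine M6 (49 min), Talus→Machine M3 (29 min), Flint→Machine M7 (99 min) — total 95+49+29+99 = 272 min.
Row-greedy (each job in turn takes its cheapest remaining machine) gives 299 min, worse by 27.

Min total: 272 min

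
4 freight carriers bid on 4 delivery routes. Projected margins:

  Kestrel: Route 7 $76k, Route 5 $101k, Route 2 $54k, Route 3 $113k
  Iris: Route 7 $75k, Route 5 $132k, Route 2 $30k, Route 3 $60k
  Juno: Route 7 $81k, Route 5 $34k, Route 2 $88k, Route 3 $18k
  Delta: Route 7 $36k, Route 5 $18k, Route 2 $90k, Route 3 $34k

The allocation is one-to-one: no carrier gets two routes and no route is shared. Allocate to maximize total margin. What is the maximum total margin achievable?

Maximum total: $416k

Treat this as an assignment problem: match each carrier to one route.
Optimal: Kestrel→Route 3 ($113k), Iris→Route 5 ($132k), Juno→Route 7 ($81k), Delta→Route 2 ($90k) — total 113+132+81+90 = $416k.
Row-greedy (each carrier in turn takes its best remaining route) gives $369k, worse by 47.
Next-best assignment: Kestrel→Route 3, Iris→Route 5, Juno→Route 2, Delta→Route 7 = $369k.
Swapping Juno↔Kestrel (Juno→Route 3 $18k, Kestrel→Route 7 $76k) loses 100.
No other one-to-one assignment exceeds $416k.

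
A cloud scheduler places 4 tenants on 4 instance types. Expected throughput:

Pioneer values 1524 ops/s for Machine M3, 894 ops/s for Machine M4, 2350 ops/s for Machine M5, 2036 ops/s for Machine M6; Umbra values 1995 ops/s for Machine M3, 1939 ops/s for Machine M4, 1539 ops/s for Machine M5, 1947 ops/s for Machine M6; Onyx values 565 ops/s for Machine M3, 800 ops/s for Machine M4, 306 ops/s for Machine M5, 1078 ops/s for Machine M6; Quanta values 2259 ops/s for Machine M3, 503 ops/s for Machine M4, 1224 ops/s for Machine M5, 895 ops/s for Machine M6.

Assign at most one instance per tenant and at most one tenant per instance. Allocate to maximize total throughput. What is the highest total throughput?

Optimal: Pioneer→Machine M5 (2350 ops/s), Umbra→Machine M4 (1939 ops/s), Onyx→Machine M6 (1078 ops/s), Quanta→Machine M3 (2259 ops/s) — total 2350+1939+1078+2259 = 7626 ops/s.
Row-greedy (each tenant in turn takes its best remaining instance) gives 5926 ops/s, worse by 1700.
Next-best assignment: Pioneer→Machine M5, Umbra→Machine M6, Onyx→Machine M4, Quanta→Machine M3 = 7356 ops/s.
No other one-to-one assignment exceeds 7626 ops/s.

Maximum total: 7626 ops/s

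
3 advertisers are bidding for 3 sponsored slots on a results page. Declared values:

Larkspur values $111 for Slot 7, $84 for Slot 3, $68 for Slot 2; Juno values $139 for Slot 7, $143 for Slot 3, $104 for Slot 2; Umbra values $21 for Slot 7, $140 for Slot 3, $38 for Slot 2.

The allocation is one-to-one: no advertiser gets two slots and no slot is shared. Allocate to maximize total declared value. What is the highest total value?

Optimal: Larkspur→Slot 7 ($111), Juno→Slot 2 ($104), Umbra→Slot 3 ($140) — total 111+104+140 = $355.
Row-greedy (each advertiser in turn takes its best remaining slot) gives $292, worse by 63.

Max total: $355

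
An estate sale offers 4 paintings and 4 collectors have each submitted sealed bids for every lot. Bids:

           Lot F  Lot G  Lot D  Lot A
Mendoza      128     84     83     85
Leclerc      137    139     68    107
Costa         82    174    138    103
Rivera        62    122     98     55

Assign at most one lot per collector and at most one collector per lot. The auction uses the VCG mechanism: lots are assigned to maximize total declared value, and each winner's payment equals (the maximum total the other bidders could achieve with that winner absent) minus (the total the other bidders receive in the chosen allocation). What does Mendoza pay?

Efficient allocation: Mendoza→Lot F ($128), Leclerc→Lot A ($107), Costa→Lot G ($174), Rivera→Lot D ($98); total welfare W = $507.
Mendoza receives Lot F at value $128, so the others get W − 128 = $379.
Without Mendoza: best allocation of the remaining 3 bidders over all 4 lots is Leclerc→Lot F ($137), Costa→Lot G ($174), Rivera→Lot D ($98), total $409.
VCG payment = (others' best without Mendoza) − (others' welfare with Mendoza) = 409 − 379 = $30.

Mendoza pays $30.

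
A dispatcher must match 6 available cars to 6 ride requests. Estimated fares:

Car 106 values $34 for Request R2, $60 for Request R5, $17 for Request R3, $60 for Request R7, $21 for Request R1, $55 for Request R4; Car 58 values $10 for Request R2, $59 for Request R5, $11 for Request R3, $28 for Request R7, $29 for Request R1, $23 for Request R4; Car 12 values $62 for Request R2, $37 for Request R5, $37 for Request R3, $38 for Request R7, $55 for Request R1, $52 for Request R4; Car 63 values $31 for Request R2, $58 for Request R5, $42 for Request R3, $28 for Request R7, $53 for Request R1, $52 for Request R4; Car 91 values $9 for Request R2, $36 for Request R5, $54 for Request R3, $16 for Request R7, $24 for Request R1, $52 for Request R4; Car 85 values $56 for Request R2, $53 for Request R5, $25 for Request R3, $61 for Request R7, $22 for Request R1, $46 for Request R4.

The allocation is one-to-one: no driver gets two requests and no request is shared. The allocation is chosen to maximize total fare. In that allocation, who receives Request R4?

Optimal: Car 106→Request R4 ($55), Car 58→Request R5 ($59), Car 12→Request R2 ($62), Car 63→Request R1 ($53), Car 91→Request R3 ($54), Car 85→Request R7 ($61) — total 55+59+62+53+54+61 = $344.
Max-entry greedy (repeatedly take the single best remaining cell) gives $313, worse by 31.
Checked against all permutations: $344 is optimal.
Car 106's own top request is Request R5 ($60), but forcing Car 106→Request R5 and reassigning the rest optimally gives only $318 — worse by 26.

Car 106 receives Request R4.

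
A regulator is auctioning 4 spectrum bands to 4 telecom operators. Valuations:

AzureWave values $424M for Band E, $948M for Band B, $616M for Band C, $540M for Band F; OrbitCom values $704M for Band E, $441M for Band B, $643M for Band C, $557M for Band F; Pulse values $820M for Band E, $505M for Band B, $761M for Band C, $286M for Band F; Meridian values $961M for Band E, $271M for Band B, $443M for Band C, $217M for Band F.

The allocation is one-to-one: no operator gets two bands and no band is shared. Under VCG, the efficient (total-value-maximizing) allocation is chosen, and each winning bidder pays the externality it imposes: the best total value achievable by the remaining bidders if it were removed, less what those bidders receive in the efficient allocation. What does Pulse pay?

Pulse pays $86M.

Efficient allocation: AzureWave→Band B ($948M), OrbitCom→Band F ($557M), Pulse→Band C ($761M), Meridian→Band E ($961M); total welfare W = $3227M.
Pulse receives Band C at value $761M, so the others get W − 761 = $2466M.
Without Pulse: best allocation of the remaining 3 bidders over all 4 bands is AzureWave→Band B ($948M), OrbitCom→Band C ($643M), Meridian→Band E ($961M), total $2552M.
VCG payment = (others' best without Pulse) − (others' welfare with Pulse) = 2552 − 2466 = $86M.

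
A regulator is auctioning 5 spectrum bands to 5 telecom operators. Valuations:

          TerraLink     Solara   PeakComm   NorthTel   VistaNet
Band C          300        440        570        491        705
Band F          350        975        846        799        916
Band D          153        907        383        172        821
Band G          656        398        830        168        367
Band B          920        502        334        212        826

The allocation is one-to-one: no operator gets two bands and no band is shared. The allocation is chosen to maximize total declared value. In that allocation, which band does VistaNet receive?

VistaNet receives Band C.

Optimal: TerraLink→Band B ($920M), Solara→Band D ($907M), PeakComm→Band G ($830M), NorthTel→Band F ($799M), VistaNet→Band C ($705M) — total 920+907+830+799+705 = $4161M.
Row-greedy (each operator in turn takes its best remaining band) gives $4037M, worse by 124.
VistaNet's own top band is Band F ($916M), but forcing VistaNet→Band F and reassigning the rest optimally gives only $4064M — worse by 97.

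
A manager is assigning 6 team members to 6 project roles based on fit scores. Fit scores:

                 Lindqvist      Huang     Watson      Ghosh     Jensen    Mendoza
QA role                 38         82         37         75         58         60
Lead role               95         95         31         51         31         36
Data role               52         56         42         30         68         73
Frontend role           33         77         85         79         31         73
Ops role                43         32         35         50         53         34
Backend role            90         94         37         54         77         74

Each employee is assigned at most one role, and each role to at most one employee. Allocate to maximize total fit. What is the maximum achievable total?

Optimal: Lindqvist→Lead role (95 pts), Huang→Backend role (94 pts), Watson→Frontend role (85 pts), Ghosh→QA role (75 pts), Jensen→Ops role (53 pts), Mendoza→Data role (73 pts) — total 95+94+85+75+53+73 = 475 pts.
Row-greedy (each employee in turn takes its best remaining role) gives 451 pts, worse by 24.
Checked against all permutations: 475 pts is optimal.

Max total: 475 pts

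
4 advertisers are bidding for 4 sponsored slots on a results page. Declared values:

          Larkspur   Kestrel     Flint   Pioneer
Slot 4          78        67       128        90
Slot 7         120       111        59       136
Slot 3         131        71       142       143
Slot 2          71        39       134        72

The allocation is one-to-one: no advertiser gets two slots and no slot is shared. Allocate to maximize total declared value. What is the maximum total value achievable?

Max total: $468

Optimal: Larkspur→Slot 3 ($131), Kestrel→Slot 4 ($67), Flint→Slot 2 ($134), Pioneer→Slot 7 ($136) — total 131+67+134+136 = $468.
Row-greedy (each advertiser in turn takes its best remaining slot) gives $466, worse by 2.
Swapping Flint↔Pioneer (Flint→Slot 7 $59, Pioneer→Slot 2 $72) loses 139.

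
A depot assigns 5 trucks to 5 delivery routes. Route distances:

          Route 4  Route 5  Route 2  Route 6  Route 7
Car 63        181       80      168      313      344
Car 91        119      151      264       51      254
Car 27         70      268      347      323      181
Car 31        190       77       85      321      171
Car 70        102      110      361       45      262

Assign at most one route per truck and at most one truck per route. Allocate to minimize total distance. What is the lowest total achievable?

Minimum total: 499 km

This is the linear assignment problem.
Optimal: Car 63→Route 5 (80 km), Car 91→Route 6 (51 km), Car 27→Route 7 (181 km), Car 31→Route 2 (85 km), Car 70→Route 4 (102 km) — total 80+51+181+85+102 = 499 km.
Min-entry greedy (repeatedly take the single cheapest remaining cell) gives 614 km, worse by 115.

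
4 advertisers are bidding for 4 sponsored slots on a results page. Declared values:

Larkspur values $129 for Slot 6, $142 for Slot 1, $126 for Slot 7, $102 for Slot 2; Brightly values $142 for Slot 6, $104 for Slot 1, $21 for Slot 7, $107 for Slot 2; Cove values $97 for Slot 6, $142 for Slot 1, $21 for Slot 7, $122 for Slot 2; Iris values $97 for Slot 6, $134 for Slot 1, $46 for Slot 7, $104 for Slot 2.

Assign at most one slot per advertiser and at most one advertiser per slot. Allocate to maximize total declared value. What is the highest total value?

Optimal: Larkspur→Slot 7 ($126), Brightly→Slot 6 ($142), Cove→Slot 2 ($122), Iris→Slot 1 ($134) — total 126+142+122+134 = $524.
Next-best assignment: Larkspur→Slot 7, Brightly→Slot 6, Cove→Slot 1, Iris→Slot 2 = $514.

Maximum total: $524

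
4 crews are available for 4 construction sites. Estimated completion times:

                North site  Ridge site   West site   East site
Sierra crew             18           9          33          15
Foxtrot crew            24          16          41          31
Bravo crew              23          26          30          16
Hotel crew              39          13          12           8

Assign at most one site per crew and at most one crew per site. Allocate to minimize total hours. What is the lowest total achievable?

Optimal: Sierra crew→Ridge site (9 hours), Foxtrot crew→North site (24 hours), Bravo crew→East site (16 hours), Hotel crew→West site (12 hours) — total 9+24+16+12 = 61 hours.
Column-greedy (each site in turn goes to its cheapest remaining crew) gives 92 hours, worse by 31.
Next-best assignment: Sierra crew→North site, Foxtrot crew→Ridge site, Bravo crew→East site, Hotel crew→West site = 62 hours.

Min total: 61 hours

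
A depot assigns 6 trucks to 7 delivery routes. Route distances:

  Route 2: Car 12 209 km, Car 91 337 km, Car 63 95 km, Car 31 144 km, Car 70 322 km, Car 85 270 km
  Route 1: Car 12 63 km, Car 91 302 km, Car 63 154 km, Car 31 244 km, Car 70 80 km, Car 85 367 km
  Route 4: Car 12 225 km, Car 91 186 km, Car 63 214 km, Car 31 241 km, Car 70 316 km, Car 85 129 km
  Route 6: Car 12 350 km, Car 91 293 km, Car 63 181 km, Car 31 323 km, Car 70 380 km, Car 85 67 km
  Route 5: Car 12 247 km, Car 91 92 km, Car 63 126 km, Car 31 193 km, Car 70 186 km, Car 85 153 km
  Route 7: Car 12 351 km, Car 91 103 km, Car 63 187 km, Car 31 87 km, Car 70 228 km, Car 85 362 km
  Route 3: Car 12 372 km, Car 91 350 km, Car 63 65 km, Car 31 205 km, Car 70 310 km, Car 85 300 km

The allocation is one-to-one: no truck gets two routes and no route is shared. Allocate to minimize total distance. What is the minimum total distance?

Optimal: Car 12→Route 2 (209 km), Car 91→Route 5 (92 km), Car 63→Route 3 (65 km), Car 31→Route 7 (87 km), Car 70→Route 1 (80 km), Car 85→Route 6 (67 km) — total 209+92+65+87+80+67 = 600 km.
Row-greedy (each truck in turn takes its cheapest remaining route) gives 690 km, worse by 90.
Next-best assignment: Car 12→Route 4, Car 91→Route 5, Car 63→Route 3, Car 31→Route 7, Car 70→Route 1, Car 85→Route 6 = 616 km.

Minimum total: 600 km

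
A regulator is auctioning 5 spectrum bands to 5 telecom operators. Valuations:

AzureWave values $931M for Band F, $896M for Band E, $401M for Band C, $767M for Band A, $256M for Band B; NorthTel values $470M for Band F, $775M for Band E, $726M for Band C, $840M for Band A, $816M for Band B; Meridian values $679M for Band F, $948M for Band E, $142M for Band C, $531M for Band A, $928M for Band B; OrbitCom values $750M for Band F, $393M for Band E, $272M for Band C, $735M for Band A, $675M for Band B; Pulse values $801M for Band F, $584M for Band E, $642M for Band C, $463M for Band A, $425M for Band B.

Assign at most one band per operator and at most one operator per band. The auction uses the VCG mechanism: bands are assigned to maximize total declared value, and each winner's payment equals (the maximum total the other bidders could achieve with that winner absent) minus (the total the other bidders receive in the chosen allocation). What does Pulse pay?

Pulse pays $145M.

Efficient allocation: AzureWave→Band E ($896M), NorthTel→Band C ($726M), Meridian→Band B ($928M), OrbitCom→Band A ($735M), Pulse→Band F ($801M); total welfare W = $4086M.
Pulse receives Band F at value $801M, so the others get W − 801 = $3285M.
Without Pulse: best allocation of the remaining 4 bidders over all 5 bands is AzureWave→Band F ($931M), NorthTel→Band B ($816M), Meridian→Band E ($948M), OrbitCom→Band A ($735M), total $3430M.
VCG payment = (others' best without Pulse) − (others' welfare with Pulse) = 3430 − 3285 = $145M.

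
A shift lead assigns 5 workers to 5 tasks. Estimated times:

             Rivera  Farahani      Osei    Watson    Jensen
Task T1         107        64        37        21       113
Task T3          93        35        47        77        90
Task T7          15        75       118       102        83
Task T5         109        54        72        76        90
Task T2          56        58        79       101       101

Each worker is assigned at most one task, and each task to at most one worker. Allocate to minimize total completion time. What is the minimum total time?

Min total: 231 min

Optimal: Rivera→Task T7 (15 min), Farahani→Task T2 (58 min), Osei→Task T3 (47 min), Watson→Task T1 (21 min), Jensen→Task T5 (90 min) — total 15+58+47+21+90 = 231 min.
Row-greedy (each worker in turn takes its cheapest remaining task) gives 264 min, worse by 33.
Next-best assignment: Rivera→Task T7, Farahani→Task T5, Osei→Task T3, Watson→Task T1, Jensen→Task T2 = 238 min.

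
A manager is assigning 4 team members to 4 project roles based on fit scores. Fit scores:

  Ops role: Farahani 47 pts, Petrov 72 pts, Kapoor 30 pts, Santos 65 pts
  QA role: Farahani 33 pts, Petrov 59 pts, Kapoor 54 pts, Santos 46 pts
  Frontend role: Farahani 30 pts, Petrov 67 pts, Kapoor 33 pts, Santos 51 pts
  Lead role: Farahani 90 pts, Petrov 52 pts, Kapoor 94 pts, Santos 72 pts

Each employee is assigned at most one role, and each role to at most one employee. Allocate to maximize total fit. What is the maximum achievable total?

This is a one-to-one assignment (maximum-weight bipartite matching).
Optimal: Farahani→Lead role (90 pts), Petrov→Frontend role (67 pts), Kapoor→QA role (54 pts), Santos→Ops role (65 pts) — total 90+67+54+65 = 276 pts.
Row-greedy (each employee in turn takes its best remaining role) gives 267 pts, worse by 9.
Next-best assignment: Farahani→Lead role, Petrov→Ops role, Kapoor→QA role, Santos→Frontend role = 267 pts.
Swapping Kapoor↔Santos (Kapoor→Ops role 30 pts, Santos→QA role 46 pts) loses 43.
No other one-to-one assignment exceeds 276 pts.

Maximum total: 276 pts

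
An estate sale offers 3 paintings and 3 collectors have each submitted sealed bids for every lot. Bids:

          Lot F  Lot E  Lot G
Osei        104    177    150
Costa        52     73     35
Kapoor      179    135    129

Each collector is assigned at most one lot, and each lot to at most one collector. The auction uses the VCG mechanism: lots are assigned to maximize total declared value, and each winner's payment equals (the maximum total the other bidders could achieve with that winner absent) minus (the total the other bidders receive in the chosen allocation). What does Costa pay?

Costa pays $27.

Efficient allocation: Osei→Lot G ($150), Costa→Lot E ($73), Kapoor→Lot F ($179); total welfare W = $402.
Costa receives Lot E at value $73, so the others get W − 73 = $329.
Without Costa: best allocation of the remaining 2 bidders over all 3 lots is Osei→Lot E ($177), Kapoor→Lot F ($179), total $356.
VCG payment = (others' best without Costa) − (others' welfare with Costa) = 356 − 329 = $27.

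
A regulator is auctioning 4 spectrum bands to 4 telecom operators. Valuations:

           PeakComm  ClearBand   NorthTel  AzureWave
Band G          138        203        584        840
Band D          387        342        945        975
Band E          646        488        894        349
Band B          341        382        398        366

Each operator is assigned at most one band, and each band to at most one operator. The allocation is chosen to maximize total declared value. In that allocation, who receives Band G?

AzureWave receives Band G.

Optimal: PeakComm→Band E ($646M), ClearBand→Band B ($382M), NorthTel→Band D ($945M), AzureWave→Band G ($840M) — total 646+382+945+840 = $2813M.
AzureWave's own top band is Band D ($975M), but forcing AzureWave→Band D and reassigning the rest optimally gives only $2587M — worse by 226.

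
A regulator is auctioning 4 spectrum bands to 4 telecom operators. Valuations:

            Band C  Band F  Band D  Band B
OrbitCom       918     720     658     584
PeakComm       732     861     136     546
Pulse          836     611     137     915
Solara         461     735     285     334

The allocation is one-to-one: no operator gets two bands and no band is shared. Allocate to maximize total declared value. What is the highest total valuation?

Maximum total: $3040M

Optimal: OrbitCom→Band D ($658M), PeakComm→Band C ($732M), Pulse→Band B ($915M), Solara→Band F ($735M) — total 658+732+915+735 = $3040M.
Next-best assignment: OrbitCom→Band C, PeakComm→Band F, Pulse→Band B, Solara→Band D = $2979M.
No other one-to-one assignment exceeds $3040M.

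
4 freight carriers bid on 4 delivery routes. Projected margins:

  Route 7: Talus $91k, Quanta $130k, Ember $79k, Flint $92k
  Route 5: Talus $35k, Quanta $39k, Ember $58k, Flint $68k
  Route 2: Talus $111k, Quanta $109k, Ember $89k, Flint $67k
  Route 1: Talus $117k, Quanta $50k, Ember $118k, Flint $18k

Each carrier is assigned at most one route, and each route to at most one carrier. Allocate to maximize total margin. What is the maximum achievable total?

Max total: $427k

Optimal: Talus→Route 2 ($111k), Quanta→Route 7 ($130k), Ember→Route 1 ($118k), Flint→Route 5 ($68k) — total 111+130+118+68 = $427k.
Row-greedy (each carrier in turn takes its best remaining route) gives $404k, worse by 23.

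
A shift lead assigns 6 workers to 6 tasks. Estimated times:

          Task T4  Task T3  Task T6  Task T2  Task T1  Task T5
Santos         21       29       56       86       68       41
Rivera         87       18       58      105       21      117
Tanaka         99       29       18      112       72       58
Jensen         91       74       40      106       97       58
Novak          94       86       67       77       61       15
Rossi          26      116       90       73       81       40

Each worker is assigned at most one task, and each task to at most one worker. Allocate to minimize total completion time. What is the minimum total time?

Min total: 199 min

Treat this as an assignment problem: match each worker to one task.
Optimal: Santos→Task T4 (21 min), Rivera→Task T1 (21 min), Tanaka→Task T3 (29 min), Jensen→Task T6 (40 min), Novak→Task T5 (15 min), Rossi→Task T2 (73 min) — total 21+21+29+40+15+73 = 199 min.
Min-entry greedy (repeatedly take the single cheapest remaining cell) gives 242 min, worse by 43.
Every other assignment is strictly worse.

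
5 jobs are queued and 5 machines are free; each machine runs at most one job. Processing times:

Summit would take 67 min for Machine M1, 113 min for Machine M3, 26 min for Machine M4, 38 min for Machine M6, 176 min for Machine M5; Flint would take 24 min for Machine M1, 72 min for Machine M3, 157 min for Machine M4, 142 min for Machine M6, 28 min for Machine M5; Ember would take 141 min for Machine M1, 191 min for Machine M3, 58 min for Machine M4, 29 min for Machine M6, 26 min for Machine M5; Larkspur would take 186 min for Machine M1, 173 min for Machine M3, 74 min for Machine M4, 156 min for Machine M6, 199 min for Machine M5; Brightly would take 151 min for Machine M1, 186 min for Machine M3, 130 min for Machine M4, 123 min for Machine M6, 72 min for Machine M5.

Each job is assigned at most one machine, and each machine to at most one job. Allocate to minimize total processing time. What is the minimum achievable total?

Minimum total: 312 min

Treat this as an assignment problem: match each job to one machine.
Optimal: Summit→Machine M3 (113 min), Flint→Machine M1 (24 min), Ember→Machine M6 (29 min), Larkspur→Machine M4 (74 min), Brightly→Machine M5 (72 min) — total 113+24+29+74+72 = 312 min.
Row-greedy (each job in turn takes its cheapest remaining machine) gives 418 min, worse by 106.
Next-best assignment: Summit→Machine M1, Flint→Machine M3, Ember→Machine M6, Larkspur→Machine M4, Brightly→Machine M5 = 314 min.
Checked against all permutations: 312 min is optimal.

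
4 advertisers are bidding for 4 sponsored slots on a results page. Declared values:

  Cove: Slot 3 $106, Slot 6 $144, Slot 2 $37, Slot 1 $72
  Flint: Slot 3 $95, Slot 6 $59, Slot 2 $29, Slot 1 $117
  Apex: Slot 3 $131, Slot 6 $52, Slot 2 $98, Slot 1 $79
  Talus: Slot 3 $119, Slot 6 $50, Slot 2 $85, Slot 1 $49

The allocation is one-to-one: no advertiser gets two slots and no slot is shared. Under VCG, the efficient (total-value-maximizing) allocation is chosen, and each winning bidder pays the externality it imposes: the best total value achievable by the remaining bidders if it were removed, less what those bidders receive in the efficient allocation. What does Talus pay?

Efficient allocation: Cove→Slot 6 ($144), Flint→Slot 1 ($117), Apex→Slot 2 ($98), Talus→Slot 3 ($119); total welfare W = $478.
Talus receives Slot 3 at value $119, so the others get W − 119 = $359.
Without Talus: best allocation of the remaining 3 bidders over all 4 slots is Cove→Slot 6 ($144), Flint→Slot 1 ($117), Apex→Slot 3 ($131), total $392.
VCG payment = (others' best without Talus) − (others' welfare with Talus) = 392 − 359 = $33.

Talus pays $33.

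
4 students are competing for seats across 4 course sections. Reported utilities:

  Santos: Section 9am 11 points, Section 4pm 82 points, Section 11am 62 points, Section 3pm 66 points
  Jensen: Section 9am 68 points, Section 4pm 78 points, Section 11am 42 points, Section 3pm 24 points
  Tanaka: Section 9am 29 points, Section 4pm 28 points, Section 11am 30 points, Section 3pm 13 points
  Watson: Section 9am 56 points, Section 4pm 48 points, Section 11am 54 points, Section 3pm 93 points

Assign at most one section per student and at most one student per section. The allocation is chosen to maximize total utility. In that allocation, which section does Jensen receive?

Jensen receives Section 9am.

This is the linear assignment problem.
Optimal: Santos→Section 4pm (82 points), Jensen→Section 9am (68 points), Tanaka→Section 11am (30 points), Watson→Section 3pm (93 points) — total 82+68+30+93 = 273 points.
Column-greedy (each section in turn goes to its best remaining student) gives 217 points, worse by 56.
Jensen's own top section is Section 4pm (78 points), but forcing Jensen→Section 4pm and reassigning the rest optimally gives only 262 points — worse by 11.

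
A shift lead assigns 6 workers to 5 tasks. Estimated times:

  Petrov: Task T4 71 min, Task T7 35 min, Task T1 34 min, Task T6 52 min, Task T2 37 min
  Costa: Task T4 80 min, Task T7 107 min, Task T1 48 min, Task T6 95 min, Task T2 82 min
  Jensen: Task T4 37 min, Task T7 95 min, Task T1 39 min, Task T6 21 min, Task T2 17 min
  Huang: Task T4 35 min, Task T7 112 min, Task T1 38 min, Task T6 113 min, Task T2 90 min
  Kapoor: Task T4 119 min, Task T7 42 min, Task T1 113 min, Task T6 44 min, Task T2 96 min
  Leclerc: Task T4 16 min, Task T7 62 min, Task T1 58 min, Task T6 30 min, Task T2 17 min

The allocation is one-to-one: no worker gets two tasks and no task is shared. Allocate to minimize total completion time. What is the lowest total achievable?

Optimal: Huang→Task T4 (35 min), Kapoor→Task T7 (42 min), Petrov→Task T1 (34 min), Jensen→Task T6 (21 min), Leclerc→Task T2 (17 min) — total 35+42+34+21+17 = 149 min.
Column-greedy (each task in turn goes to its cheapest remaining worker) gives 192 min, worse by 43.
Swapping Leclerc↔Petrov (Leclerc→Task T1 58 min, Petrov→Task T2 37 min) adds 44.
Checked against all permutations: 149 min is optimal.

Min total: 149 min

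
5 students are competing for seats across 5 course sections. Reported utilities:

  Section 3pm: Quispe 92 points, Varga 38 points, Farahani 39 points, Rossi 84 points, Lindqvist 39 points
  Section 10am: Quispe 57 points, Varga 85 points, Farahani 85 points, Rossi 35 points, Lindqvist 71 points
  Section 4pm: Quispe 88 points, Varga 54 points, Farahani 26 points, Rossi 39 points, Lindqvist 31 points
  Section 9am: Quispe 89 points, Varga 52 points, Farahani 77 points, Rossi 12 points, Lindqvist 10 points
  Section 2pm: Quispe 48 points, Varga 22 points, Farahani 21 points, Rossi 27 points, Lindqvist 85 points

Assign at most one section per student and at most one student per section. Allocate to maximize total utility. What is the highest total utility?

Max total: 419 points

This is a one-to-one assignment (maximum-weight bipartite matching).
Optimal: Quispe→Section 4pm (88 points), Varga→Section 10am (85 points), Farahani→Section 9am (77 points), Rossi→Section 3pm (84 points), Lindqvist→Section 2pm (85 points) — total 88+85+77+84+85 = 419 points.
Max-entry greedy (repeatedly take the single best remaining cell) gives 378 points, worse by 41.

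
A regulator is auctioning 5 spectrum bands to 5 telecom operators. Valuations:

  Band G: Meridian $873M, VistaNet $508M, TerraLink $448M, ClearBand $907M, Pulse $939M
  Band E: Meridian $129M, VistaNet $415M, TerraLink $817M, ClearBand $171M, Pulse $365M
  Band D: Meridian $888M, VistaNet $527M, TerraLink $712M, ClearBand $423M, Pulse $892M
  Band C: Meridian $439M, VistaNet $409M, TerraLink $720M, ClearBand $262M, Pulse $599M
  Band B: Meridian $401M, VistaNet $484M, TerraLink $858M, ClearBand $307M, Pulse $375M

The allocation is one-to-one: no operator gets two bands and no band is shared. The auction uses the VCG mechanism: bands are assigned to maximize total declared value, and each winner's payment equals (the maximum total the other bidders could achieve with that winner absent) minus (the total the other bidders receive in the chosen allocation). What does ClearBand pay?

ClearBand pays $340M.

Efficient allocation: Meridian→Band D ($888M), VistaNet→Band B ($484M), TerraLink→Band E ($817M), ClearBand→Band G ($907M), Pulse→Band C ($599M); total welfare W = $3695M.
ClearBand receives Band G at value $907M, so the others get W − 907 = $2788M.
Without ClearBand: best allocation of the remaining 4 bidders over all 5 bands is Meridian→Band D ($888M), VistaNet→Band B ($484M), TerraLink→Band E ($817M), Pulse→Band G ($939M), total $3128M.
VCG payment = (others' best without ClearBand) − (others' welfare with ClearBand) = 3128 − 2788 = $340M.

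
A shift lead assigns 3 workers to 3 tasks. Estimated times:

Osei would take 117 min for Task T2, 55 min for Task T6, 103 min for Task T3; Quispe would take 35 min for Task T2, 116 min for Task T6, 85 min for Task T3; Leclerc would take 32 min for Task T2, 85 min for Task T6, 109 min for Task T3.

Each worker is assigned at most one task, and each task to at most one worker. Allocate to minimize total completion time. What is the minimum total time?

Optimal: Osei→Task T6 (55 min), Quispe→Task T3 (85 min), Leclerc→Task T2 (32 min) — total 55+85+32 = 172 min.
Row-greedy (each worker in turn takes its cheapest remaining task) gives 199 min, worse by 27.

Minimum total: 172 min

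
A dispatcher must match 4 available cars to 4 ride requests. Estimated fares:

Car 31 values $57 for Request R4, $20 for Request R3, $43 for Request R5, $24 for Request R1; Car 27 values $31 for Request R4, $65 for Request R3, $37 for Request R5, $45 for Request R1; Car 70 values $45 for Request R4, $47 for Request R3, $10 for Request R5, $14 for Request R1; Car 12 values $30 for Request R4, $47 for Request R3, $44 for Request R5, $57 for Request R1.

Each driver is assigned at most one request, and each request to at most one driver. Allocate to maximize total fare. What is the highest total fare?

Maximum total: $210

This is the linear assignment problem.
Optimal: Car 31→Request R5 ($43), Car 27→Request R3 ($65), Car 70→Request R4 ($45), Car 12→Request R1 ($57) — total 43+65+45+57 = $210.
Row-greedy (each driver in turn takes its best remaining request) gives $180, worse by 30.
Next-best assignment: Car 31→Request R4, Car 27→Request R5, Car 70→Request R3, Car 12→Request R1 = $198.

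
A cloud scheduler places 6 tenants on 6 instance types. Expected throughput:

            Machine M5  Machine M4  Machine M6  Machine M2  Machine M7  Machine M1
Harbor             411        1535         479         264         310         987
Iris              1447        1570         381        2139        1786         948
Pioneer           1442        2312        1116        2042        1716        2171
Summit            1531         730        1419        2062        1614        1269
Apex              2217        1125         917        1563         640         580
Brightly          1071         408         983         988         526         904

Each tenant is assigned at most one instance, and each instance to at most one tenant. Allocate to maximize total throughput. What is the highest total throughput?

Optimal: Harbor→Machine M4 (1535 ops/s), Iris→Machine M7 (1786 ops/s), Pioneer→Machine M1 (2171 ops/s), Summit→Machine M2 (2062 ops/s), Apex→Machine M5 (2217 ops/s), Brightly→Machine M6 (983 ops/s) — total 1535+1786+2171+2062+2217+983 = 10754 ops/s.
Every other assignment is strictly worse.

Max total: 10754 ops/s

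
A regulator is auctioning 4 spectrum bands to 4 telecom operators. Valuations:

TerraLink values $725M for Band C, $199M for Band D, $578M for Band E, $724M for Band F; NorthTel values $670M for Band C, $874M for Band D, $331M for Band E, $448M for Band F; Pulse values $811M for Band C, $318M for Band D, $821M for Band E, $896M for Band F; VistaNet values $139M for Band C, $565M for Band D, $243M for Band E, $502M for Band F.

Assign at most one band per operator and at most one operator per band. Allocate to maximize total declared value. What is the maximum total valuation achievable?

Optimal: TerraLink→Band C ($725M), NorthTel→Band D ($874M), Pulse→Band E ($821M), VistaNet→Band F ($502M) — total 725+874+821+502 = $2922M.
Row-greedy (each operator in turn takes its best remaining band) gives $2738M, worse by 184.

Max total: $2922M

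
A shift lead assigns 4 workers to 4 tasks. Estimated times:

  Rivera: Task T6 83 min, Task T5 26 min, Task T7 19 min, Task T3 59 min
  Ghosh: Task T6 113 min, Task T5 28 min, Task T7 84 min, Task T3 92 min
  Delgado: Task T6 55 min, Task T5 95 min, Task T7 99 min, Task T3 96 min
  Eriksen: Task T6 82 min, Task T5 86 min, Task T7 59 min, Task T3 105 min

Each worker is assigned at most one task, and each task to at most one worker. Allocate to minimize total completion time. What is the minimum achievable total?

Min total: 201 min

Optimal: Rivera→Task T3 (59 min), Ghosh→Task T5 (28 min), Delgado→Task T6 (55 min), Eriksen→Task T7 (59 min) — total 59+28+55+59 = 201 min.
Column-greedy (each task in turn goes to its cheapest remaining worker) gives 232 min, worse by 31.
Swapping Ghosh↔Delgado (Ghosh→Task T6 113 min, Delgado→Task T5 95 min) adds 125.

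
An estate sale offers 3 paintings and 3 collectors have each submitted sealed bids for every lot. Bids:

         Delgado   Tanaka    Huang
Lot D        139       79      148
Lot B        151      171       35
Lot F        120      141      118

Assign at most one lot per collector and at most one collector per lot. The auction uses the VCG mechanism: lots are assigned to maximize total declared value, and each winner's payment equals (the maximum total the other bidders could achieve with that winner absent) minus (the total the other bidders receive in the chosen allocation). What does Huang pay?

Efficient allocation: Delgado→Lot B ($151), Tanaka→Lot F ($141), Huang→Lot D ($148); total welfare W = $440.
Huang receives Lot D at value $148, so the others get W − 148 = $292.
Without Huang: best allocation of the remaining 2 bidders over all 3 lots is Delgado→Lot D ($139), Tanaka→Lot B ($171), total $310.
VCG payment = (others' best without Huang) − (others' welfare with Huang) = 310 − 292 = $18.

Huang pays $18.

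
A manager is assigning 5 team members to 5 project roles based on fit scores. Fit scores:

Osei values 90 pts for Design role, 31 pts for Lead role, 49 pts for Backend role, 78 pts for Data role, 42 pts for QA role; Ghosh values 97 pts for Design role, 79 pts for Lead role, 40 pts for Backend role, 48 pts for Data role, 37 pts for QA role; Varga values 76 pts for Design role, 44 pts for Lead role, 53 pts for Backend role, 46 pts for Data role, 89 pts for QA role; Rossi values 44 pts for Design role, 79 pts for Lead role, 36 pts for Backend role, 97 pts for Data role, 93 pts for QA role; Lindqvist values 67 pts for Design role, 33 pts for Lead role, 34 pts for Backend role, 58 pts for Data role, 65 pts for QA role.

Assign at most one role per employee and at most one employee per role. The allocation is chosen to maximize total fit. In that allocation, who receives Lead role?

This is a one-to-one assignment (maximum-weight bipartite matching).
Optimal: Osei→Design role (90 pts), Ghosh→Lead role (79 pts), Varga→QA role (89 pts), Rossi→Data role (97 pts), Lindqvist→Backend role (34 pts) — total 90+79+89+97+34 = 389 pts.
Max-entry greedy (repeatedly take the single best remaining cell) gives 365 pts, worse by 24.
Swapping Rossi↔Lindqvist (Rossi→Backend role 36 pts, Lindqvist→Data role 58 pts) loses 37.
Ghosh's own top role is Design role (97 pts), but forcing Ghosh→Design role and reassigning the rest optimally gives only 377 pts — worse by 12.

Ghosh receives Lead role.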